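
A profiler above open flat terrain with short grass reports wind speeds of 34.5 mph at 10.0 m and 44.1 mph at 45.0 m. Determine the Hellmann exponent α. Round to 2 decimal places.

Power law: V₂/V₁ = (z₂/z₁)^α ⇒ α = ln(V₂/V₁) / ln(z₂/z₁)
α = ln(44.1/34.5) / ln(45.0/10.0) = ln(1.2783) / ln(4.5000)
  = 0.24550 / 1.50408 = 0.16322

α ≈ 0.16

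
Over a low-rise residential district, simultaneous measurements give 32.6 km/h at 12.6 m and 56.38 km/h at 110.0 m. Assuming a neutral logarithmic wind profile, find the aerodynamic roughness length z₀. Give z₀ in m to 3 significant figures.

z₀ ≈ 0.646 m

Log law: V(z) ∝ ln(z/z₀). With r = V₁/V₂ = 32.6/56.38 = 0.57822,
r · ln(z₂/z₀) = ln(z₁/z₀) ⇒ ln z₀ = (ln z₁ − r·ln z₂)/(1 − r)
ln z₀ = (2.53370 − 0.57822×4.70048) / 0.42178 = -0.4367
z₀ = exp(-0.4367) = 0.6461 m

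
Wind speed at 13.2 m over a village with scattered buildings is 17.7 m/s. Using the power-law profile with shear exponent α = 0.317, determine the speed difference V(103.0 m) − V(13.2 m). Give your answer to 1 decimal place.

Power law: V₂ = V₁ · (z₂/z₁)^α = 17.7 × (7.8030)^0.317 = 33.9485 m/s
ΔV = 33.9485 − 17.7 = 16.2485 m/s

16.2 m/s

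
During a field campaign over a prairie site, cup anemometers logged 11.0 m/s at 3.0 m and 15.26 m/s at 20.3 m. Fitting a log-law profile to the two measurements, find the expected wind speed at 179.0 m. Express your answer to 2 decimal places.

20.11 m/s

Log law: V ∝ ln(z/z₀). From the pair, with r = V₁/V₂ = 0.72084,
ln z₀ = (ln z₁ − r·ln z₂)/(1 − r) = (1.0986 − 0.72084×3.0106)/0.27916 = -3.8385 → z₀ = 0.02153 m
V₃ = V₁ · ln(z₃/z₀)/ln(z₁/z₀) = 11.0 × 9.0259/4.9371 = 20.1099 m/s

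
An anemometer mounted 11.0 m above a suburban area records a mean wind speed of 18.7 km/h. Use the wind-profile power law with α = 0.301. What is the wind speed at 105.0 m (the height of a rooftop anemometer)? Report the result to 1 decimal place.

36.9 km/h

Power-law profile: V₂ = V₁ · (z₂/z₁)^α
V₂ = 18.7 × (105.0/11.0)^0.301 = 18.7 × (9.5455)^0.301
    = 18.7 × 1.9721 = 36.8774 km/h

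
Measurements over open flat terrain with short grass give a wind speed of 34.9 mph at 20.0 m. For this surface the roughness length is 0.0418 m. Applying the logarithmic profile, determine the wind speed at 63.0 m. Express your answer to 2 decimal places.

Log law: V(z) ∝ ln(z/z₀), so V₂/V₁ = ln(z₂/z₀) / ln(z₁/z₀).
ln(63.0/0.0418) = 7.3180, ln(20.0/0.0418) = 6.1706
V₂ = 34.9 × 7.3180/6.1706 = 34.9 × 1.1859 = 41.3895 mph

41.39 mph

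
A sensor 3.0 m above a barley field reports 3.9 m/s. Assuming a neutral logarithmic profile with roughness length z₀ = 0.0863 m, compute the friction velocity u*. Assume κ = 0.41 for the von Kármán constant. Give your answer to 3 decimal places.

Log law: V(z) = (u*/κ) · ln(z/z₀) ⇒ u* = κ · V / ln(z/z₀)
u* = 0.41 × 3.9 / ln(3.0/0.0863) = 0.41 × 3.9 / 3.5485
   = 1.5990 / 3.5485 = 0.4506 m/s

u* ≈ 0.451 m/s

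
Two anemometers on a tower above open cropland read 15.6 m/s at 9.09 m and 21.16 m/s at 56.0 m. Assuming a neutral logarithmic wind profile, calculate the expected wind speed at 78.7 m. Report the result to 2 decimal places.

Log law: V ∝ ln(z/z₀). From the pair, with r = V₁/V₂ = 0.73724,
ln z₀ = (ln z₁ − r·ln z₂)/(1 − r) = (2.2072 − 0.73724×4.0254)/0.26276 = -2.8942 → z₀ = 0.05534 m
V₃ = V₁ · ln(z₃/z₀)/ln(z₁/z₀) = 15.6 × 7.2598/5.1014 = 22.2006 m/s

22.20 m/s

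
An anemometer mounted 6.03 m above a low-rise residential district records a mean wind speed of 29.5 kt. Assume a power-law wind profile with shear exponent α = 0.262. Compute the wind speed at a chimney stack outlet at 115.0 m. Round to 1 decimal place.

Power-law profile: V₂ = V₁ · (z₂/z₁)^α
V₂ = 29.5 × (115.0/6.03)^0.262 = 29.5 × (19.0713)^0.262
    = 29.5 × 2.1650 = 63.8678 kt

63.9 kt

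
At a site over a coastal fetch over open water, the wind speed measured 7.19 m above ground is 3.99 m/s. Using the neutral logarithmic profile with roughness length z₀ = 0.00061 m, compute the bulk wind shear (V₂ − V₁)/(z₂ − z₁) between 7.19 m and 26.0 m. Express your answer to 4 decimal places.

0.0291 m/s/m

Log law: V₂ = V₁ · ln(z₂/z₀)/ln(z₁/z₀) = 3.99 × 10.6601/9.3747 = 4.5371 m/s
ΔV/Δz = (4.5371 − 3.99)/(26.0 − 7.19) = 0.5471/18.8100 = 0.02908 m/s/m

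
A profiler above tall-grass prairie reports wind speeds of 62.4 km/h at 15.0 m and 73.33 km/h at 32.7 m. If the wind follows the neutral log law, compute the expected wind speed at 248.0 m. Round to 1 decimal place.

Log law: V ∝ ln(z/z₀). From the pair, with r = V₁/V₂ = 0.85095,
ln z₀ = (ln z₁ − r·ln z₂)/(1 − r) = (2.7081 − 0.85095×3.4874)/0.14905 = -1.7412 → z₀ = 0.1753 m
V₃ = V₁ · ln(z₃/z₀)/ln(z₁/z₀) = 62.4 × 7.2546/4.4492 = 101.7453 km/h

101.7 km/h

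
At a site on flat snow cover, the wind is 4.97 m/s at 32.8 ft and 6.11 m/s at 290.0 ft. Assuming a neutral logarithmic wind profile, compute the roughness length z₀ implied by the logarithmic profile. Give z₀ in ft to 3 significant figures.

Log law: V(z) ∝ ln(z/z₀). With r = V₁/V₂ = 4.97/6.11 = 0.81342,
r · ln(z₂/z₀) = ln(z₁/z₀) ⇒ ln z₀ = (ln z₁ − r·ln z₂)/(1 − r)
ln z₀ = (3.49043 − 0.81342×5.66988) / 0.18658 = -6.0112
z₀ = exp(-6.0112) = 0.002451 ft

z₀ ≈ 0.00245 ft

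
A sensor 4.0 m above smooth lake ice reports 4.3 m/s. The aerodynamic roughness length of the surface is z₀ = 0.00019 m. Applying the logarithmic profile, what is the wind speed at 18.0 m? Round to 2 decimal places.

Log law: V(z) ∝ ln(z/z₀), so V₂/V₁ = ln(z₂/z₀) / ln(z₁/z₀).
ln(18.0/0.00019) = 11.4589, ln(4.0/0.00019) = 9.9548
V₂ = 4.3 × 11.4589/9.9548 = 4.3 × 1.1511 = 4.9497 m/s

4.95 m/s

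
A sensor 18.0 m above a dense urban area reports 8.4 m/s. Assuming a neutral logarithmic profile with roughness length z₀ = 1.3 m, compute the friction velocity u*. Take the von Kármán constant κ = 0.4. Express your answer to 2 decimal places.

Log law: V(z) = (u*/κ) · ln(z/z₀) ⇒ u* = κ · V / ln(z/z₀)
u* = 0.4 × 8.4 / ln(18.0/1.3) = 0.4 × 8.4 / 2.6280
   = 3.3600 / 2.6280 = 1.2785 m/s

u* ≈ 1.28 m/s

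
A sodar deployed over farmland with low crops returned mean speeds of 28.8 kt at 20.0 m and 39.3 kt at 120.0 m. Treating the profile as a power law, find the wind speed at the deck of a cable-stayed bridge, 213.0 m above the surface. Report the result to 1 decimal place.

43.4 kt

First find α: α = ln(V₂/V₁)/ln(z₂/z₁) = ln(39.3/28.8)/ln(120.0/20.0) = 0.31085/1.79176 = 0.1735
Extrapolate from 120.0 m to 213.0 m: V₃ = 39.3 × (213.0/120.0)^0.1735 = 39.3 × 1.1047 = 43.4136 kt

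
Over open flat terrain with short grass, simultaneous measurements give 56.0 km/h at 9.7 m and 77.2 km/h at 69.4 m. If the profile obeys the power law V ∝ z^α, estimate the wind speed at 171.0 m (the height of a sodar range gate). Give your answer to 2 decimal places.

First find α: α = ln(V₂/V₁)/ln(z₂/z₁) = ln(77.2/56.0)/ln(69.4/9.7) = 0.32105/1.96776 = 0.1632
Extrapolate from 69.4 m to 171.0 m: V₃ = 77.2 × (171.0/69.4)^0.1632 = 77.2 × 1.1585 = 89.4364 km/h

89.44 km/h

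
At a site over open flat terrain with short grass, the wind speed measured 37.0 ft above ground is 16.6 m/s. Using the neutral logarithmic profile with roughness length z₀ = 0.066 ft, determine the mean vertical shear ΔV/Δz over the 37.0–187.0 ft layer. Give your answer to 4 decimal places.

0.0283 m/s/ft

Log law: V₂ = V₁ · ln(z₂/z₀)/ln(z₁/z₀) = 16.6 × 7.9492/6.3290 = 20.8495 m/s
ΔV/Δz = (20.8495 − 16.6)/(187.0 − 37.0) = 4.2495/150.0000 = 0.02833 m/s/ft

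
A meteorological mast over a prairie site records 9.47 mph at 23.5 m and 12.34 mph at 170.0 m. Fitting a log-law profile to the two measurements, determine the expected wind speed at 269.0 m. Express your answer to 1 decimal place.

13.0 mph

Log law: V ∝ ln(z/z₀). From the pair, with r = V₁/V₂ = 0.76742,
ln z₀ = (ln z₁ − r·ln z₂)/(1 − r) = (3.1570 − 0.76742×5.1358)/0.23258 = -3.3723 → z₀ = 0.03431 m
V₃ = V₁ · ln(z₃/z₀)/ln(z₁/z₀) = 9.47 × 8.9671/6.5293 = 13.0056 mph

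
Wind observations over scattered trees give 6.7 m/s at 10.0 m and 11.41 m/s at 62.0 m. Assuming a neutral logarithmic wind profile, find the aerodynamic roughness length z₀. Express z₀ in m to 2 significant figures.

z₀ ≈ 0.75 m

Log law: V(z) ∝ ln(z/z₀). With r = V₁/V₂ = 6.7/11.41 = 0.58720,
r · ln(z₂/z₀) = ln(z₁/z₀) ⇒ ln z₀ = (ln z₁ − r·ln z₂)/(1 − r)
ln z₀ = (2.30259 − 0.58720×4.12713) / 0.41280 = -0.2928
z₀ = exp(-0.2928) = 0.7461 m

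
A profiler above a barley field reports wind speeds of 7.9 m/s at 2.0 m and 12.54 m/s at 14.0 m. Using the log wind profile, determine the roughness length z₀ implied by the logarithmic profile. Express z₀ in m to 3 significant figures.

Log law: V(z) ∝ ln(z/z₀). With r = V₁/V₂ = 7.9/12.54 = 0.62998,
r · ln(z₂/z₀) = ln(z₁/z₀) ⇒ ln z₀ = (ln z₁ − r·ln z₂)/(1 − r)
ln z₀ = (0.69315 − 0.62998×2.63906) / 0.37002 = -2.6199
z₀ = exp(-2.6199) = 0.07281 m

z₀ ≈ 0.0728 m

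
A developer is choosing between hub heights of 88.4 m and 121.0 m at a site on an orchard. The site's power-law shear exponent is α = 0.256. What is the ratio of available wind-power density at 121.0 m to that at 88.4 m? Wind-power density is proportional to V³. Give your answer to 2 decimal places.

1.27

Speed ratio: V_B/V_A = (z_B/z_A)^α = (121.0/88.4)^0.256 = (1.3688)^0.256 = 1.08368
Power-density ratio: P_B/P_A = (V_B/V_A)³ = (1.08368)³ = 1.27263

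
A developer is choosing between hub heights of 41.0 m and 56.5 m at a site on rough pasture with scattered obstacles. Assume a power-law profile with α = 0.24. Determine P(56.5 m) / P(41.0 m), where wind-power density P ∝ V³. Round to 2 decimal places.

1.26

Speed ratio: V_B/V_A = (z_B/z_A)^α = (56.5/41.0)^0.24 = (1.3780)^0.24 = 1.08000
Power-density ratio: P_B/P_A = (V_B/V_A)³ = (1.08000)³ = 1.25971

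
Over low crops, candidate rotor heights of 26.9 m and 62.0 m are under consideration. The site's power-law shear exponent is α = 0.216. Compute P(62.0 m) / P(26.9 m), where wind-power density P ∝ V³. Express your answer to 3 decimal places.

Speed ratio: V_B/V_A = (z_B/z_A)^α = (62.0/26.9)^0.216 = (2.3048)^0.216 = 1.19765
Power-density ratio: P_B/P_A = (V_B/V_A)³ = (1.19765)³ = 1.71787

1.718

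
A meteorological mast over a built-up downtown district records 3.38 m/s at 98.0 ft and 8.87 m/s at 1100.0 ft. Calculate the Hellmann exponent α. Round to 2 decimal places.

α ≈ 0.40

Power law: V₂/V₁ = (z₂/z₁)^α ⇒ α = ln(V₂/V₁) / ln(z₂/z₁)
α = ln(8.87/3.38) / ln(1100.0/98.0) = ln(2.6243) / ln(11.2245)
  = 0.96480 / 2.41810 = 0.39899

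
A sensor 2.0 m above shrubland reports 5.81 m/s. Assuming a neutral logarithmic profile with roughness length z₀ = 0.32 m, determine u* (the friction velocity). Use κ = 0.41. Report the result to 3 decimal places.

u* ≈ 1.300 m/s

Log law: V(z) = (u*/κ) · ln(z/z₀) ⇒ u* = κ · V / ln(z/z₀)
u* = 0.41 × 5.81 / ln(2.0/0.32) = 0.41 × 5.81 / 1.8326
   = 2.3821 / 1.8326 = 1.2999 m/s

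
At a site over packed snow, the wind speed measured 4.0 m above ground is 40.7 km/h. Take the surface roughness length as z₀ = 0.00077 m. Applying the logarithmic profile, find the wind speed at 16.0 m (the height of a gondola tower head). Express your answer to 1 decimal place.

Log law: V(z) ∝ ln(z/z₀), so V₂/V₁ = ln(z₂/z₀) / ln(z₁/z₀).
ln(16.0/0.00077) = 9.9417, ln(4.0/0.00077) = 8.5554
V₂ = 40.7 × 9.9417/8.5554 = 40.7 × 1.1620 = 47.2949 km/h

47.3 km/h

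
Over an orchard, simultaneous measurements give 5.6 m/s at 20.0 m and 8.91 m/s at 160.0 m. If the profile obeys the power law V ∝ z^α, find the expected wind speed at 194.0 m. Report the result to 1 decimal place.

First find α: α = ln(V₂/V₁)/ln(z₂/z₁) = ln(8.91/5.6)/ln(160.0/20.0) = 0.46441/2.07944 = 0.2233
Extrapolate from 160.0 m to 194.0 m: V₃ = 8.91 × (194.0/160.0)^0.2233 = 8.91 × 1.0440 = 9.3018 m/s

9.3 m/s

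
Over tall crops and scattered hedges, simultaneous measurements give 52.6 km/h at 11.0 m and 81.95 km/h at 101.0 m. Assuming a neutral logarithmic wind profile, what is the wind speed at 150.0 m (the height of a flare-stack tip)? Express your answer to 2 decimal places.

87.19 km/h

Log law: V ∝ ln(z/z₀). From the pair, with r = V₁/V₂ = 0.64185,
ln z₀ = (ln z₁ − r·ln z₂)/(1 − r) = (2.3979 − 0.64185×4.6151)/0.35815 = -1.5757 → z₀ = 0.2069 m
V₃ = V₁ · ln(z₃/z₀)/ln(z₁/z₀) = 52.6 × 6.5864/3.9736 = 87.1855 km/h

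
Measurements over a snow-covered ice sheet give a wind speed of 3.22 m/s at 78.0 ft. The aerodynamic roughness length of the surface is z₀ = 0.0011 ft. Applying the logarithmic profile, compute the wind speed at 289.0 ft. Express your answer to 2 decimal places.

Log law: V(z) ∝ ln(z/z₀), so V₂/V₁ = ln(z₂/z₀) / ln(z₁/z₀).
ln(289.0/0.0011) = 12.4789, ln(78.0/0.0011) = 11.1692
V₂ = 3.22 × 12.4789/11.1692 = 3.22 × 1.1173 = 3.5976 m/s

3.60 m/s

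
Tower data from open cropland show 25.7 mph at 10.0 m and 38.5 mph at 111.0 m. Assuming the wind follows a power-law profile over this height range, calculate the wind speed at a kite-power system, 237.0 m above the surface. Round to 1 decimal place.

First find α: α = ln(V₂/V₁)/ln(z₂/z₁) = ln(38.5/25.7)/ln(111.0/10.0) = 0.40417/2.40695 = 0.1679
Extrapolate from 111.0 m to 237.0 m: V₃ = 38.5 × (237.0/111.0)^0.1679 = 38.5 × 1.1358 = 43.7297 mph

43.7 mph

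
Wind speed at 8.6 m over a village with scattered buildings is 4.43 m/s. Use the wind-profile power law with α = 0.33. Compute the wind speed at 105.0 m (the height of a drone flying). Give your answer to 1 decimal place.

Power-law profile: V₂ = V₁ · (z₂/z₁)^α
V₂ = 4.43 × (105.0/8.6)^0.33 = 4.43 × (12.2093)^0.33
    = 4.43 × 2.2835 = 10.1161 m/s

10.1 m/s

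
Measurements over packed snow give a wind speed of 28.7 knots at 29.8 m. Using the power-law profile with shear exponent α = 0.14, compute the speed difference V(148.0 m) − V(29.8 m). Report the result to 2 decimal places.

Power law: V₂ = V₁ · (z₂/z₁)^α = 28.7 × (4.9664)^0.14 = 35.9193 knots
ΔV = 35.9193 − 28.7 = 7.2193 knots

7.22 knots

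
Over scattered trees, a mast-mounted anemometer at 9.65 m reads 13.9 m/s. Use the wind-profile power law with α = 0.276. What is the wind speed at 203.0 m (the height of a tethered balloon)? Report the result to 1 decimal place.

32.2 m/s

Power-law profile: V₂ = V₁ · (z₂/z₁)^α
V₂ = 13.9 × (203.0/9.65)^0.276 = 13.9 × (21.0363)^0.276
    = 13.9 × 2.3181 = 32.2221 m/s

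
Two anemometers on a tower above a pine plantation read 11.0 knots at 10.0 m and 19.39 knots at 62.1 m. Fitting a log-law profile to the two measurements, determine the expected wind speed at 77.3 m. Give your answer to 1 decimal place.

Log law: V ∝ ln(z/z₀). From the pair, with r = V₁/V₂ = 0.56730,
ln z₀ = (ln z₁ − r·ln z₂)/(1 − r) = (2.3026 − 0.56730×4.1287)/0.43270 = -0.0917 → z₀ = 0.9124 m
V₃ = V₁ · ln(z₃/z₀)/ln(z₁/z₀) = 11.0 × 4.4394/2.3943 = 20.3959 knots

20.4 knots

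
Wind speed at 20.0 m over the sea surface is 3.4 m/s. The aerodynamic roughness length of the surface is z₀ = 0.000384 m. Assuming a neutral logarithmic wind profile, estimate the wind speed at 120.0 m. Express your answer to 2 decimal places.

Log law: V(z) ∝ ln(z/z₀), so V₂/V₁ = ln(z₂/z₀) / ln(z₁/z₀).
ln(120.0/0.000384) = 12.6524, ln(20.0/0.000384) = 10.8606
V₂ = 3.4 × 12.6524/10.8606 = 3.4 × 1.1650 = 3.9609 m/s

3.96 m/s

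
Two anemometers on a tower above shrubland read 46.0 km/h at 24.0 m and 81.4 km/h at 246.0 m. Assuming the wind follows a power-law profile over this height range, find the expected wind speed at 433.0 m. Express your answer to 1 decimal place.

93.5 km/h

First find α: α = ln(V₂/V₁)/ln(z₂/z₁) = ln(81.4/46.0)/ln(246.0/24.0) = 0.57073/2.32728 = 0.2452
Extrapolate from 246.0 m to 433.0 m: V₃ = 81.4 × (433.0/246.0)^0.2452 = 81.4 × 1.1487 = 93.5067 km/h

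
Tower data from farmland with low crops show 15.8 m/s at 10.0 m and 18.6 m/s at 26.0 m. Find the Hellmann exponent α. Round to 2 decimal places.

α ≈ 0.17

Power law: V₂/V₁ = (z₂/z₁)^α ⇒ α = ln(V₂/V₁) / ln(z₂/z₁)
α = ln(18.6/15.8) / ln(26.0/10.0) = ln(1.1772) / ln(2.6000)
  = 0.16315 / 0.95551 = 0.17075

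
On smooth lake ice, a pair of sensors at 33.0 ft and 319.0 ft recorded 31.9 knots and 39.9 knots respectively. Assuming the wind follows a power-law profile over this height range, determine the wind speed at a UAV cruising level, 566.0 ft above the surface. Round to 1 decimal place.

First find α: α = ln(V₂/V₁)/ln(z₂/z₁) = ln(39.9/31.9)/ln(319.0/33.0) = 0.22377/2.26868 = 0.0986
Extrapolate from 319.0 ft to 566.0 ft: V₃ = 39.9 × (566.0/319.0)^0.0986 = 39.9 × 1.0582 = 42.2217 knots

42.2 knots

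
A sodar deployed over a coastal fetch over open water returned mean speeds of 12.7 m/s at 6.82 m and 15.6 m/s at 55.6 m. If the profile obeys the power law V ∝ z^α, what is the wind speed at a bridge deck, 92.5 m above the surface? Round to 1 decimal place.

First find α: α = ln(V₂/V₁)/ln(z₂/z₁) = ln(15.6/12.7)/ln(55.6/6.82) = 0.20567/2.09832 = 0.0980
Extrapolate from 55.6 m to 92.5 m: V₃ = 15.6 × (92.5/55.6)^0.0980 = 15.6 × 1.0512 = 16.3981 m/s

16.4 m/s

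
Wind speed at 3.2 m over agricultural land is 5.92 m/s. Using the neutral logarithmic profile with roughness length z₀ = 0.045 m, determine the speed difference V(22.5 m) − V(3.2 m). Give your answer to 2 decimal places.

2.71 m/s

Log law: V₂ = V₁ · ln(z₂/z₀)/ln(z₁/z₀) = 5.92 × 6.2146/4.2642 = 8.6277 m/s
ΔV = 8.6277 − 5.92 = 2.7077 m/s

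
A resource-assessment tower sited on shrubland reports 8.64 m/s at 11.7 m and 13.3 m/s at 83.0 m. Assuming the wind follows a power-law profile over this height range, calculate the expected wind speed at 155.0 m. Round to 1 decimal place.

First find α: α = ln(V₂/V₁)/ln(z₂/z₁) = ln(13.3/8.64)/ln(83.0/11.7) = 0.43136/1.95925 = 0.2202
Extrapolate from 83.0 m to 155.0 m: V₃ = 13.3 × (155.0/83.0)^0.2202 = 13.3 × 1.1474 = 15.2606 m/s

15.3 m/s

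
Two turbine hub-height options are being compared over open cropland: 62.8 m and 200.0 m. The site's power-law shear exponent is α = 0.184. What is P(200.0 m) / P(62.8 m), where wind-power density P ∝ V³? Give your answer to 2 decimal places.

1.90

Speed ratio: V_B/V_A = (z_B/z_A)^α = (200.0/62.8)^0.184 = (3.1847)^0.184 = 1.23756
Power-density ratio: P_B/P_A = (V_B/V_A)³ = (1.23756)³ = 1.89537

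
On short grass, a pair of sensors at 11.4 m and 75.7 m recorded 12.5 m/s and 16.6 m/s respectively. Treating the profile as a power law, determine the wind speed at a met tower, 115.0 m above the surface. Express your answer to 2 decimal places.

First find α: α = ln(V₂/V₁)/ln(z₂/z₁) = ln(16.6/12.5)/ln(75.7/11.4) = 0.28367/1.89316 = 0.1498
Extrapolate from 75.7 m to 115.0 m: V₃ = 16.6 × (115.0/75.7)^0.1498 = 16.6 × 1.0647 = 17.6734 m/s

17.67 m/s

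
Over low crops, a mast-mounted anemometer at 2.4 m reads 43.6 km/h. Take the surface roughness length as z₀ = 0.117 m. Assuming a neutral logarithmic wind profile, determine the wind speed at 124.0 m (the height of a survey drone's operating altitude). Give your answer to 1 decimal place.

Log law: V(z) ∝ ln(z/z₀), so V₂/V₁ = ln(z₂/z₀) / ln(z₁/z₀).
ln(124.0/0.117) = 6.9659, ln(2.4/0.117) = 3.0211
V₂ = 43.6 × 6.9659/3.0211 = 43.6 × 2.3058 = 100.5318 km/h

100.5 km/h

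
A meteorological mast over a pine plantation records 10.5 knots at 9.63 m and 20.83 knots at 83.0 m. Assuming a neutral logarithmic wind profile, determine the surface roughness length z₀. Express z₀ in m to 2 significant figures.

Log law: V(z) ∝ ln(z/z₀). With r = V₁/V₂ = 10.5/20.83 = 0.50408,
r · ln(z₂/z₀) = ln(z₁/z₀) ⇒ ln z₀ = (ln z₁ − r·ln z₂)/(1 − r)
ln z₀ = (2.26488 − 0.50408×4.41884) / 0.49592 = 0.0755
z₀ = exp(0.0755) = 1.078 m

z₀ ≈ 1.1 m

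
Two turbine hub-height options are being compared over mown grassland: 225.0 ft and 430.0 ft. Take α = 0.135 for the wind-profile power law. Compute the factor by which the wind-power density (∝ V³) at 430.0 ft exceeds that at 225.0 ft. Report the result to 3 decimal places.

1.300

Speed ratio: V_B/V_A = (z_B/z_A)^α = (430.0/225.0)^0.135 = (1.9111)^0.135 = 1.09137
Power-density ratio: P_B/P_A = (V_B/V_A)³ = (1.09137)³ = 1.29993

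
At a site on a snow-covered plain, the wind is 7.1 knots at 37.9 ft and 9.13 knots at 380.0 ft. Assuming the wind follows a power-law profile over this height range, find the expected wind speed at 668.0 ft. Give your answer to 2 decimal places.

9.71 knots

First find α: α = ln(V₂/V₁)/ln(z₂/z₁) = ln(9.13/7.1)/ln(380.0/37.9) = 0.25147/2.30522 = 0.1091
Extrapolate from 380.0 ft to 668.0 ft: V₃ = 9.13 × (668.0/380.0)^0.1091 = 9.13 × 1.0635 = 9.7095 knots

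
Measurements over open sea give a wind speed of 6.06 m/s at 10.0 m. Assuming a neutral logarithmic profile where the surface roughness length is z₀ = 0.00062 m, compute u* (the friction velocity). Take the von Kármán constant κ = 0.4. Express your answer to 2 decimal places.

Log law: V(z) = (u*/κ) · ln(z/z₀) ⇒ u* = κ · V / ln(z/z₀)
u* = 0.4 × 6.06 / ln(10.0/0.00062) = 0.4 × 6.06 / 9.6884
   = 2.4240 / 9.6884 = 0.2502 m/s

u* ≈ 0.25 m/s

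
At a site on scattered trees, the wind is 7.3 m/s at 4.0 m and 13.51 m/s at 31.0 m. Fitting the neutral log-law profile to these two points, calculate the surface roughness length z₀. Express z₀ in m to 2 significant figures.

z₀ ≈ 0.36 m

Log law: V(z) ∝ ln(z/z₀). With r = V₁/V₂ = 7.3/13.51 = 0.54034,
r · ln(z₂/z₀) = ln(z₁/z₀) ⇒ ln z₀ = (ln z₁ − r·ln z₂)/(1 − r)
ln z₀ = (1.38629 − 0.54034×3.43399) / 0.45966 = -1.0208
z₀ = exp(-1.0208) = 0.3603 m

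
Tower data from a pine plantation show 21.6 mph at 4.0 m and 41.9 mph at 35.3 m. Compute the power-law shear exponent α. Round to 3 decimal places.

α ≈ 0.304

Power law: V₂/V₁ = (z₂/z₁)^α ⇒ α = ln(V₂/V₁) / ln(z₂/z₁)
α = ln(41.9/21.6) / ln(35.3/4.0) = ln(1.9398) / ln(8.8250)
  = 0.66259 / 2.17759 = 0.30428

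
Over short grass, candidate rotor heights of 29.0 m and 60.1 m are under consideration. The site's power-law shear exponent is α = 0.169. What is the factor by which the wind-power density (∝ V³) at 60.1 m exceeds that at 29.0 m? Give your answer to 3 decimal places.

1.447

Speed ratio: V_B/V_A = (z_B/z_A)^α = (60.1/29.0)^0.169 = (2.0724)^0.169 = 1.13106
Power-density ratio: P_B/P_A = (V_B/V_A)³ = (1.13106)³ = 1.44695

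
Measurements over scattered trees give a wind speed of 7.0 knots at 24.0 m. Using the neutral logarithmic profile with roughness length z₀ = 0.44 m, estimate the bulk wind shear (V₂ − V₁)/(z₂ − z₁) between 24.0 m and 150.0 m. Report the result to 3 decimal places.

Log law: V₂ = V₁ · ln(z₂/z₀)/ln(z₁/z₀) = 7.0 × 5.8316/3.9990 = 10.2078 knots
ΔV/Δz = (10.2078 − 7.0)/(150.0 − 24.0) = 3.2078/126.0000 = 0.02546 knots/m

0.025 knots/m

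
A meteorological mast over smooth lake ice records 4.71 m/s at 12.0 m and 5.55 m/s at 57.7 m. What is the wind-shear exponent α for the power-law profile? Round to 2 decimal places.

α ≈ 0.10

Power law: V₂/V₁ = (z₂/z₁)^α ⇒ α = ln(V₂/V₁) / ln(z₂/z₁)
α = ln(5.55/4.71) / ln(57.7/12.0) = ln(1.1783) / ln(4.8083)
  = 0.16411 / 1.57035 = 0.10451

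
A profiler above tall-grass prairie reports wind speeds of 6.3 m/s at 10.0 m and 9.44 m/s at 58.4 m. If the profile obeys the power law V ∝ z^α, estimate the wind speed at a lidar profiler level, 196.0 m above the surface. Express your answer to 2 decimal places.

12.46 m/s

First find α: α = ln(V₂/V₁)/ln(z₂/z₁) = ln(9.44/6.3)/ln(58.4/10.0) = 0.40441/1.76473 = 0.2292
Extrapolate from 58.4 m to 196.0 m: V₃ = 9.44 × (196.0/58.4)^0.2292 = 9.44 × 1.3198 = 12.4587 m/s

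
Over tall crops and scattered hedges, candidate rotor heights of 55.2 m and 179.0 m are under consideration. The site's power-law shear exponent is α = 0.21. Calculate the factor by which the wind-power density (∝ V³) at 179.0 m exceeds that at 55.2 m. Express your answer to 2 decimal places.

2.10

Speed ratio: V_B/V_A = (z_B/z_A)^α = (179.0/55.2)^0.21 = (3.2428)^0.21 = 1.28024
Power-density ratio: P_B/P_A = (V_B/V_A)³ = (1.28024)³ = 2.09834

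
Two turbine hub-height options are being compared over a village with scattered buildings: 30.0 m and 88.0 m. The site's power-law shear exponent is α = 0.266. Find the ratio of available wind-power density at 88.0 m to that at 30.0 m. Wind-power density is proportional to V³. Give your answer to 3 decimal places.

2.360

Speed ratio: V_B/V_A = (z_B/z_A)^α = (88.0/30.0)^0.266 = (2.9333)^0.266 = 1.33143
Power-density ratio: P_B/P_A = (V_B/V_A)³ = (1.33143)³ = 2.36023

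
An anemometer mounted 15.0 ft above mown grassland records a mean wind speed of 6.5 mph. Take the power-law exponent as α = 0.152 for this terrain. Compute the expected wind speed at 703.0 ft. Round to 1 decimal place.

11.7 mph

Power-law profile: V₂ = V₁ · (z₂/z₁)^α
V₂ = 6.5 × (703.0/15.0)^0.152 = 6.5 × (46.8667)^0.152
    = 6.5 × 1.7946 = 11.6650 mph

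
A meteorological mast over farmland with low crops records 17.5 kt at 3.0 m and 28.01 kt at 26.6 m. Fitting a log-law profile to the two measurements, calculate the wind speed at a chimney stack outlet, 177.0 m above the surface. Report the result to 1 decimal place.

37.1 kt

Log law: V ∝ ln(z/z₀). From the pair, with r = V₁/V₂ = 0.62478,
ln z₀ = (ln z₁ − r·ln z₂)/(1 − r) = (1.0986 − 0.62478×3.2809)/0.37522 = -2.5351 → z₀ = 0.07925 m
V₃ = V₁ · ln(z₃/z₀)/ln(z₁/z₀) = 17.5 × 7.7112/3.6337 = 37.1375 kt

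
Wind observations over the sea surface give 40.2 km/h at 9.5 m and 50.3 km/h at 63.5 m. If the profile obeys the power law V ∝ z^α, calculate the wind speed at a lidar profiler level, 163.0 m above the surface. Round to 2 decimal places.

56.22 km/h

First find α: α = ln(V₂/V₁)/ln(z₂/z₁) = ln(50.3/40.2)/ln(63.5/9.5) = 0.22414/1.89975 = 0.1180
Extrapolate from 63.5 m to 163.0 m: V₃ = 50.3 × (163.0/63.5)^0.1180 = 50.3 × 1.1176 = 56.2175 km/h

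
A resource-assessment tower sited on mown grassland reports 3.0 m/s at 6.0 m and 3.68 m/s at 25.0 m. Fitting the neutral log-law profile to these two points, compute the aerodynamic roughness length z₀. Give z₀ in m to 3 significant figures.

Log law: V(z) ∝ ln(z/z₀). With r = V₁/V₂ = 3.0/3.68 = 0.81522,
r · ln(z₂/z₀) = ln(z₁/z₀) ⇒ ln z₀ = (ln z₁ − r·ln z₂)/(1 − r)
ln z₀ = (1.79176 − 0.81522×3.21888) / 0.18478 = -4.5043
z₀ = exp(-4.5043) = 0.01106 m

z₀ ≈ 0.0111 m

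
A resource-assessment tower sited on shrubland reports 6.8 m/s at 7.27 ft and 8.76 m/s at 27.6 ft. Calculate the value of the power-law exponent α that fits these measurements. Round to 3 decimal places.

Power law: V₂/V₁ = (z₂/z₁)^α ⇒ α = ln(V₂/V₁) / ln(z₂/z₁)
α = ln(8.76/6.8) / ln(27.6/7.27) = ln(1.2882) / ln(3.7964)
  = 0.25327 / 1.33406 = 0.18985

α ≈ 0.190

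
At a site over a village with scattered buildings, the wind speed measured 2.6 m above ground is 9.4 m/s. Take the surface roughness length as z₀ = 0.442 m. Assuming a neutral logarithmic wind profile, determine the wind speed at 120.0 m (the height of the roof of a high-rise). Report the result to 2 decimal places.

29.73 m/s

Log law: V(z) ∝ ln(z/z₀), so V₂/V₁ = ln(z₂/z₀) / ln(z₁/z₀).
ln(120.0/0.442) = 5.6039, ln(2.6/0.442) = 1.7720
V₂ = 9.4 × 5.6039/1.7720 = 9.4 × 3.1626 = 29.7282 m/s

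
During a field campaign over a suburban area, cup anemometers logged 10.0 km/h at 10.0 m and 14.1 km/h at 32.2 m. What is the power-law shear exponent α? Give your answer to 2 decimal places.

α ≈ 0.29

Power law: V₂/V₁ = (z₂/z₁)^α ⇒ α = ln(V₂/V₁) / ln(z₂/z₁)
α = ln(14.1/10.0) / ln(32.2/10.0) = ln(1.4100) / ln(3.2200)
  = 0.34359 / 1.16938 = 0.29382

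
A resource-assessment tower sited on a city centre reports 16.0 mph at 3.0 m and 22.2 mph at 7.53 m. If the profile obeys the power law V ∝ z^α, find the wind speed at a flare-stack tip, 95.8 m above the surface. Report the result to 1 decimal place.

First find α: α = ln(V₂/V₁)/ln(z₂/z₁) = ln(22.2/16.0)/ln(7.53/3.0) = 0.32750/0.92028 = 0.3559
Extrapolate from 7.53 m to 95.8 m: V₃ = 22.2 × (95.8/7.53)^0.3559 = 22.2 × 2.4722 = 54.8832 mph

54.9 mph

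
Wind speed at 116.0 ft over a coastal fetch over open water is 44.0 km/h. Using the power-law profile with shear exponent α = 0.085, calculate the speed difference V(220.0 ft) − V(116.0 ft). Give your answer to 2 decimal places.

2.46 km/h

Power law: V₂ = V₁ · (z₂/z₁)^α = 44.0 × (1.8966)^0.085 = 46.4601 km/h
ΔV = 46.4601 − 44.0 = 2.4601 km/h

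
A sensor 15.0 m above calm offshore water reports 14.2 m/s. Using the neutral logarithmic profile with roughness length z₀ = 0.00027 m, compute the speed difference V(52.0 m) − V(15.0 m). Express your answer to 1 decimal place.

Log law: V₂ = V₁ · ln(z₂/z₀)/ln(z₁/z₀) = 14.2 × 12.1683/10.9251 = 15.8158 m/s
ΔV = 15.8158 − 14.2 = 1.6158 m/s

1.6 m/s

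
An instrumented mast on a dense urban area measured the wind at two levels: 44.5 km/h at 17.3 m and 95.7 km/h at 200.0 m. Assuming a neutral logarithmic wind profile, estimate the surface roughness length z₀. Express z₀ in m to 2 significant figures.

z₀ ≈ 2.1 m

Log law: V(z) ∝ ln(z/z₀). With r = V₁/V₂ = 44.5/95.7 = 0.46499,
r · ln(z₂/z₀) = ln(z₁/z₀) ⇒ ln z₀ = (ln z₁ − r·ln z₂)/(1 − r)
ln z₀ = (2.85071 − 0.46499×5.29832) / 0.53501 = 0.7234
z₀ = exp(0.7234) = 2.061 m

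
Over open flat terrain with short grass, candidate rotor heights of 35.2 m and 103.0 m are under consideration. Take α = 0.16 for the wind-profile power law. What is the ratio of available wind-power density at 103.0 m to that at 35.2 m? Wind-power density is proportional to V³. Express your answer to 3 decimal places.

1.674

Speed ratio: V_B/V_A = (z_B/z_A)^α = (103.0/35.2)^0.16 = (2.9261)^0.16 = 1.18743
Power-density ratio: P_B/P_A = (V_B/V_A)³ = (1.18743)³ = 1.67425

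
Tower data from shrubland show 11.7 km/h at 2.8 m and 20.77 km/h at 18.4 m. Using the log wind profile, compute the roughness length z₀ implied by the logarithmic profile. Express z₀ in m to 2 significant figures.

z₀ ≈ 0.25 m

Log law: V(z) ∝ ln(z/z₀). With r = V₁/V₂ = 11.7/20.77 = 0.56331,
r · ln(z₂/z₀) = ln(z₁/z₀) ⇒ ln z₀ = (ln z₁ − r·ln z₂)/(1 − r)
ln z₀ = (1.02962 − 0.56331×2.91235) / 0.43669 = -1.3990
z₀ = exp(-1.3990) = 0.2468 m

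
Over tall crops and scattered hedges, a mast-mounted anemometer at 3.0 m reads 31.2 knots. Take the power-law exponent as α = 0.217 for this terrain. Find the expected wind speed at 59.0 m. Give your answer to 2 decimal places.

59.55 knots

Power-law profile: V₂ = V₁ · (z₂/z₁)^α
V₂ = 31.2 × (59.0/3.0)^0.217 = 31.2 × (19.6667)^0.217
    = 31.2 × 1.9087 = 59.5517 knots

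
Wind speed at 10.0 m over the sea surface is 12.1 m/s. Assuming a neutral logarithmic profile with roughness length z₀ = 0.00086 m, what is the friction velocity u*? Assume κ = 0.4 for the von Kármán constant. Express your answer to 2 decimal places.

Log law: V(z) = (u*/κ) · ln(z/z₀) ⇒ u* = κ · V / ln(z/z₀)
u* = 0.4 × 12.1 / ln(10.0/0.00086) = 0.4 × 12.1 / 9.3612
   = 4.8400 / 9.3612 = 0.5170 m/s

u* ≈ 0.52 m/s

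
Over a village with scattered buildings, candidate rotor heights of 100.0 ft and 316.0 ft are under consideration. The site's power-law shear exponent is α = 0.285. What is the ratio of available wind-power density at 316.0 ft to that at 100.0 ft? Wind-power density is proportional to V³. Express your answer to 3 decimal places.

2.674

Speed ratio: V_B/V_A = (z_B/z_A)^α = (316.0/100.0)^0.285 = (3.1600)^0.285 = 1.38807
Power-density ratio: P_B/P_A = (V_B/V_A)³ = (1.38807)³ = 2.67444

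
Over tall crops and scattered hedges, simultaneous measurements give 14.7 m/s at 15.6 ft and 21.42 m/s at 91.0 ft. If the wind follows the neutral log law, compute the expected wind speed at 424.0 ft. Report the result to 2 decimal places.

Log law: V ∝ ln(z/z₀). From the pair, with r = V₁/V₂ = 0.68627,
ln z₀ = (ln z₁ − r·ln z₂)/(1 − r) = (2.7473 − 0.68627×4.5109)/0.31373 = -1.1106 → z₀ = 0.3294 ft
V₃ = V₁ · ln(z₃/z₀)/ln(z₁/z₀) = 14.7 × 7.1603/3.8579 = 27.2837 m/s

27.28 m/s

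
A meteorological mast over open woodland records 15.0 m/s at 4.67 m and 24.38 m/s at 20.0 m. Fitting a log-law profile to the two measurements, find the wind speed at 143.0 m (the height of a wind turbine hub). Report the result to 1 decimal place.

Log law: V ∝ ln(z/z₀). From the pair, with r = V₁/V₂ = 0.61526,
ln z₀ = (ln z₁ − r·ln z₂)/(1 − r) = (1.5412 − 0.61526×2.9957)/0.38474 = -0.7849 → z₀ = 0.4562 m
V₃ = V₁ · ln(z₃/z₀)/ln(z₁/z₀) = 15.0 × 5.7478/2.3261 = 37.0652 m/s

37.1 m/s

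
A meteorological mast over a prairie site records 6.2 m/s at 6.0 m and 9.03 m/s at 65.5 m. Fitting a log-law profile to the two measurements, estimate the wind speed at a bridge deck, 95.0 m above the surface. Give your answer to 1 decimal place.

Log law: V ∝ ln(z/z₀). From the pair, with r = V₁/V₂ = 0.68660,
ln z₀ = (ln z₁ − r·ln z₂)/(1 − r) = (1.7918 − 0.68660×4.1821)/0.31340 = -3.4449 → z₀ = 0.03191 m
V₃ = V₁ · ln(z₃/z₀)/ln(z₁/z₀) = 6.2 × 7.9988/5.2367 = 9.4702 m/s

9.5 m/s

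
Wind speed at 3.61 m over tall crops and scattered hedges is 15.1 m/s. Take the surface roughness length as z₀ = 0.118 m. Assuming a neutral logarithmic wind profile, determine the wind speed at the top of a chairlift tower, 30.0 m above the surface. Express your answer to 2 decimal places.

Log law: V(z) ∝ ln(z/z₀), so V₂/V₁ = ln(z₂/z₀) / ln(z₁/z₀).
ln(30.0/0.118) = 5.5383, ln(3.61/0.118) = 3.4208
V₂ = 15.1 × 5.5383/3.4208 = 15.1 × 1.6190 = 24.4470 m/s

24.45 m/s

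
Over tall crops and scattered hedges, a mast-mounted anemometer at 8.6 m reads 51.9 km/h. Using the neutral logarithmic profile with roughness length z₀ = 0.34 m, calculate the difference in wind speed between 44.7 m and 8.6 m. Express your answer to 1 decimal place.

26.5 km/h

Log law: V₂ = V₁ · ln(z₂/z₀)/ln(z₁/z₀) = 51.9 × 4.8788/3.2306 = 78.3790 km/h
ΔV = 78.3790 − 51.9 = 26.4790 km/h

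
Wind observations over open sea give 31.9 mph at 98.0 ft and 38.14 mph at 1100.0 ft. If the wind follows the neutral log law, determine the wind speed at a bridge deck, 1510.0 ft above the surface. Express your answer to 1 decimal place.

Log law: V ∝ ln(z/z₀). From the pair, with r = V₁/V₂ = 0.83639,
ln z₀ = (ln z₁ − r·ln z₂)/(1 − r) = (4.5850 − 0.83639×7.0031)/0.16361 = -7.7768 → z₀ = 0.0004194 ft
V₃ = V₁ · ln(z₃/z₀)/ln(z₁/z₀) = 31.9 × 15.0966/12.3618 = 38.9575 mph

39.0 mph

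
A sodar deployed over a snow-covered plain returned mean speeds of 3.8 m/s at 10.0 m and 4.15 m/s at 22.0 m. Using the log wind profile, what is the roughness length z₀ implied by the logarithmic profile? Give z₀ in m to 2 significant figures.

Log law: V(z) ∝ ln(z/z₀). With r = V₁/V₂ = 3.8/4.15 = 0.91566,
r · ln(z₂/z₀) = ln(z₁/z₀) ⇒ ln z₀ = (ln z₁ − r·ln z₂)/(1 − r)
ln z₀ = (2.30259 − 0.91566×3.09104) / 0.08434 = -6.2578
z₀ = exp(-6.2578) = 0.001915 m

z₀ ≈ 0.0019 m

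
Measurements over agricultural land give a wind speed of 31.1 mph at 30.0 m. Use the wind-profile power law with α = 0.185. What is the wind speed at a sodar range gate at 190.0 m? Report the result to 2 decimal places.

Power-law profile: V₂ = V₁ · (z₂/z₁)^α
V₂ = 31.1 × (190.0/30.0)^0.185 = 31.1 × (6.3333)^0.185
    = 31.1 × 1.4070 = 43.7585 mph

43.76 mph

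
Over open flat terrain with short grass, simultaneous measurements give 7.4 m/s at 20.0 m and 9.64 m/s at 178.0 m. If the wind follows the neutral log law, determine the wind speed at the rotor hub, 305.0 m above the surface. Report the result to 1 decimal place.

10.2 m/s

Log law: V ∝ ln(z/z₀). From the pair, with r = V₁/V₂ = 0.76763,
ln z₀ = (ln z₁ − r·ln z₂)/(1 − r) = (2.9957 − 0.76763×5.1818)/0.23237 = -4.2260 → z₀ = 0.01461 m
V₃ = V₁ · ln(z₃/z₀)/ln(z₁/z₀) = 7.4 × 9.9464/7.2218 = 10.1918 m/s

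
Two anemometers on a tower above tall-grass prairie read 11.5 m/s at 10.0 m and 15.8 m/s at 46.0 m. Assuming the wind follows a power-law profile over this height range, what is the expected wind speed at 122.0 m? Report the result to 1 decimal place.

19.4 m/s

First find α: α = ln(V₂/V₁)/ln(z₂/z₁) = ln(15.8/11.5)/ln(46.0/10.0) = 0.31766/1.52606 = 0.2082
Extrapolate from 46.0 m to 122.0 m: V₃ = 15.8 × (122.0/46.0)^0.2082 = 15.8 × 1.2251 = 19.3568 m/s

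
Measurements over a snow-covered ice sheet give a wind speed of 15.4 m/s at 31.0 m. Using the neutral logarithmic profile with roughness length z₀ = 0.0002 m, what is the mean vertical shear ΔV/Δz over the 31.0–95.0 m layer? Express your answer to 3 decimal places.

0.023 m/s/m

Log law: V₂ = V₁ · ln(z₂/z₀)/ln(z₁/z₀) = 15.4 × 13.0711/11.9512 = 16.8431 m/s
ΔV/Δz = (16.8431 − 15.4)/(95.0 − 31.0) = 1.4431/64.0000 = 0.02255 m/s/m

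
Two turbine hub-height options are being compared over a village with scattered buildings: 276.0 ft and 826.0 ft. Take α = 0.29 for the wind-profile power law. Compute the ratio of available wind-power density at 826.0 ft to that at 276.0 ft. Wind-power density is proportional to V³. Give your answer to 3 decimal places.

2.595

Speed ratio: V_B/V_A = (z_B/z_A)^α = (826.0/276.0)^0.29 = (2.9928)^0.29 = 1.37423
Power-density ratio: P_B/P_A = (V_B/V_A)³ = (1.37423)³ = 2.59527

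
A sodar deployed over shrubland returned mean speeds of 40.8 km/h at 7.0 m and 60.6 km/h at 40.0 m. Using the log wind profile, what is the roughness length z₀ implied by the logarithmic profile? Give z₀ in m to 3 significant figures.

Log law: V(z) ∝ ln(z/z₀). With r = V₁/V₂ = 40.8/60.6 = 0.67327,
r · ln(z₂/z₀) = ln(z₁/z₀) ⇒ ln z₀ = (ln z₁ − r·ln z₂)/(1 − r)
ln z₀ = (1.94591 − 0.67327×3.68888) / 0.32673 = -1.6457
z₀ = exp(-1.6457) = 0.1929 m

z₀ ≈ 0.193 m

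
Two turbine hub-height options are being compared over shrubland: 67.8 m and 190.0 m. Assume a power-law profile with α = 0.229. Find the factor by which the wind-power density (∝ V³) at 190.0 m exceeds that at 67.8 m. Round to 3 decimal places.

2.030

Speed ratio: V_B/V_A = (z_B/z_A)^α = (190.0/67.8)^0.229 = (2.8024)^0.229 = 1.26614
Power-density ratio: P_B/P_A = (V_B/V_A)³ = (1.26614)³ = 2.02978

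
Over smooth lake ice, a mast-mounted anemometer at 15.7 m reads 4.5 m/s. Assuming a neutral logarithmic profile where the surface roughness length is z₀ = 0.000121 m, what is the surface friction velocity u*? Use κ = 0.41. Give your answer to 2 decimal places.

u* ≈ 0.16 m/s

Log law: V(z) = (u*/κ) · ln(z/z₀) ⇒ u* = κ · V / ln(z/z₀)
u* = 0.41 × 4.5 / ln(15.7/0.000121) = 0.41 × 4.5 / 11.7734
   = 1.8450 / 11.7734 = 0.1567 m/s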